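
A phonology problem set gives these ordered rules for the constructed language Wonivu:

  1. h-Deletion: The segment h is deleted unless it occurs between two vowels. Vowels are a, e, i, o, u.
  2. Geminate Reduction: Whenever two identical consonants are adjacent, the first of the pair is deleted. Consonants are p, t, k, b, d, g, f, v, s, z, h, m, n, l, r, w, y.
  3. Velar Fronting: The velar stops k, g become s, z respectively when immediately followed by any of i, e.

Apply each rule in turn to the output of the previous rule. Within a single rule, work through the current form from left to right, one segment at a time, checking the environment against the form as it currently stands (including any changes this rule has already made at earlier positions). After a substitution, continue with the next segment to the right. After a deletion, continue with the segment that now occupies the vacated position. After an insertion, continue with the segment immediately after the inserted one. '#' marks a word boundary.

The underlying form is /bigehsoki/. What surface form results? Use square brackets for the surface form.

[bizesosi]

1 h-Deletion: [bigehsoki] → [bigesoki]
2 Geminate Reduction: no change — [bigesoki]
3 Velar Fronting: [bigesoki] → [bizesosi]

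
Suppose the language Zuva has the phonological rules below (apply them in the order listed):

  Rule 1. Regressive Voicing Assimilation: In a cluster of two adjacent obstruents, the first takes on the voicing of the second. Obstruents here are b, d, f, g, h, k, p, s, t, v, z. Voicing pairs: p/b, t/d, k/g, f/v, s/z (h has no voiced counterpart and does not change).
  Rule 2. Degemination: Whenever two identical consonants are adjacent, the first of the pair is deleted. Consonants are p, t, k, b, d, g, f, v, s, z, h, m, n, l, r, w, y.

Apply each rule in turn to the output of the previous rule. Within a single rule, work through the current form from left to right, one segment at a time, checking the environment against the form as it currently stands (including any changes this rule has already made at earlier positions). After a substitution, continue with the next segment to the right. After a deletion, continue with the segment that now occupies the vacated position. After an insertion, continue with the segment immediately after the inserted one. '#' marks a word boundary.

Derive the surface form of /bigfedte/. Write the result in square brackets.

Rule 1 Regressive Voicing Assimilation: [bigfedte] → [bikfette]
Rule 2 Degemination: [bikfette] → [bikfete]

[bikfete]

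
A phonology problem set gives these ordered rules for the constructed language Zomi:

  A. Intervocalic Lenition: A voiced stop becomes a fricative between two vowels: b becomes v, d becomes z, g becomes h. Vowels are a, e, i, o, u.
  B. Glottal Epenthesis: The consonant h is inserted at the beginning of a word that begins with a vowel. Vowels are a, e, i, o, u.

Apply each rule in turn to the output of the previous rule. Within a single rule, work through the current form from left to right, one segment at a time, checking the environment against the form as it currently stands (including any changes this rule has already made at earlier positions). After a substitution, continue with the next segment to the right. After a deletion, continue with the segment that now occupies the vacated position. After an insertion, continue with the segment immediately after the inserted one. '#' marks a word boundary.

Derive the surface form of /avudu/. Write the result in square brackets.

A Intervocalic Lenition: [avudu] → [avuzu]
B Glottal Epenthesis: [avuzu] → [havuzu]

[havuzu]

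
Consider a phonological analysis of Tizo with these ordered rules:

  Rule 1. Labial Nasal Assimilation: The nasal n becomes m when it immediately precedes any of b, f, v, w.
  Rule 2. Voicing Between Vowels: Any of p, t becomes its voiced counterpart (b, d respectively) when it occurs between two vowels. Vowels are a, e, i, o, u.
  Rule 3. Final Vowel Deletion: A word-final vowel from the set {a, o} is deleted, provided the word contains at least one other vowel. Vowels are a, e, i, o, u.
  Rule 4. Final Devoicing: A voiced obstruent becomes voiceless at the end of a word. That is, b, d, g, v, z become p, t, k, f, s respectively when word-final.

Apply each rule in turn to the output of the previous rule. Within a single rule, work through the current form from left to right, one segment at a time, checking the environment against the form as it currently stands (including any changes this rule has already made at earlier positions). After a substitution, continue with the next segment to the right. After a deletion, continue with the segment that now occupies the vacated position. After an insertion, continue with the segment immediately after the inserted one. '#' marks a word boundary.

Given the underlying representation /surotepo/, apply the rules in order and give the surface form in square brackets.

Rule 1 Labial Nasal Assimilation: no change — [surotepo]
Rule 2 Voicing Between Vowels: [surotepo] → [surodebo]
Rule 3 Final Vowel Deletion: [surodebo] → [surodeb]
Rule 4 Final Devoicing: [surodeb] → [surodep]

[surodep]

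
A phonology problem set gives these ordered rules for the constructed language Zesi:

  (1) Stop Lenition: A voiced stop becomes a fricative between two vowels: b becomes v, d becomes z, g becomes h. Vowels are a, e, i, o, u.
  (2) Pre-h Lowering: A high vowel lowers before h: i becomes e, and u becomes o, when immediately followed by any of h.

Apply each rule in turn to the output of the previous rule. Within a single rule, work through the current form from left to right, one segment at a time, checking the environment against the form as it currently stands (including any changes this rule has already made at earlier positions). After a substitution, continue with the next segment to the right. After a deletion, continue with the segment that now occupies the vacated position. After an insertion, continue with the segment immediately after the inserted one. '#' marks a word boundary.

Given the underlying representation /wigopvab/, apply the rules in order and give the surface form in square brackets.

[wehopvab]

(1) Stop Lenition: [wigopvab] → [wihopvab]
(2) Pre-h Lowering: [wihopvab] → [wehopvab]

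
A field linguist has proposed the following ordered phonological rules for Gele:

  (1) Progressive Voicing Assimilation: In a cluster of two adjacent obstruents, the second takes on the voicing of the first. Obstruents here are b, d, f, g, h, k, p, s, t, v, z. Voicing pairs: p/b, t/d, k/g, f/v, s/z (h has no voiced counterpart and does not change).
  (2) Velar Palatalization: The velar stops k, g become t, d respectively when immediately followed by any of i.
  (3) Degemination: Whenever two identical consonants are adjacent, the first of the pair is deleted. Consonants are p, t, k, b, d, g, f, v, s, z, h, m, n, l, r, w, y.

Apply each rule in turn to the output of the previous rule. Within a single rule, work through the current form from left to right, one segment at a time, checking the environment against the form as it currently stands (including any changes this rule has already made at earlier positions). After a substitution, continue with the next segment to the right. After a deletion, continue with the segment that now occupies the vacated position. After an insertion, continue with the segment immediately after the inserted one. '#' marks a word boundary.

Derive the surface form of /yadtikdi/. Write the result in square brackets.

[yadikti]

(1) Progressive Voicing Assimilation: [yadtikdi] → [yaddikti]
(2) Velar Palatalization: no change — [yaddikti]
(3) Degemination: [yaddikti] → [yadikti]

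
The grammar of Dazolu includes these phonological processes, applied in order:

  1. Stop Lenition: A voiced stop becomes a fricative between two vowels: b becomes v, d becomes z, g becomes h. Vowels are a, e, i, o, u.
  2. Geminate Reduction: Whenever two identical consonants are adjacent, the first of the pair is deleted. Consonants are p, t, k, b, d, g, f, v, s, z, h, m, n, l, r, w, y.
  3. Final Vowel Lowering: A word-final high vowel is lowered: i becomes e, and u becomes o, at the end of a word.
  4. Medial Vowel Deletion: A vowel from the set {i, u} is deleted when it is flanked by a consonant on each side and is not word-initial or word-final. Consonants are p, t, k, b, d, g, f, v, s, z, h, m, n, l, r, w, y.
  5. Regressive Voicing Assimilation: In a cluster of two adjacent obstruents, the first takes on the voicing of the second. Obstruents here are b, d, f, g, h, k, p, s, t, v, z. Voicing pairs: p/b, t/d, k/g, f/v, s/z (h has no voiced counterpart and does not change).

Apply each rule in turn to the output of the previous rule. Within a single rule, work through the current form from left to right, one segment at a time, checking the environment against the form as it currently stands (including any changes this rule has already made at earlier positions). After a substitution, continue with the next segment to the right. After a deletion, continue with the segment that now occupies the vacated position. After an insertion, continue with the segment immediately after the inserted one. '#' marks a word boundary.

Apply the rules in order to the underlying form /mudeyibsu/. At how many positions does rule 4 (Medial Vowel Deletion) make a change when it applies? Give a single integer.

2

1 Stop Lenition: [mudeyibsu] → [muzeyibsu]
2 Geminate Reduction: no change — [muzeyibsu]
3 Final Vowel Lowering: [muzeyibsu] → [muzeyibso]
4 Medial Vowel Deletion: [muzeyibso] → [mzeybso]
5 Regressive Voicing Assimilation: [mzeybso] → [mzeypso]
Rule 4 changed 2 position(s).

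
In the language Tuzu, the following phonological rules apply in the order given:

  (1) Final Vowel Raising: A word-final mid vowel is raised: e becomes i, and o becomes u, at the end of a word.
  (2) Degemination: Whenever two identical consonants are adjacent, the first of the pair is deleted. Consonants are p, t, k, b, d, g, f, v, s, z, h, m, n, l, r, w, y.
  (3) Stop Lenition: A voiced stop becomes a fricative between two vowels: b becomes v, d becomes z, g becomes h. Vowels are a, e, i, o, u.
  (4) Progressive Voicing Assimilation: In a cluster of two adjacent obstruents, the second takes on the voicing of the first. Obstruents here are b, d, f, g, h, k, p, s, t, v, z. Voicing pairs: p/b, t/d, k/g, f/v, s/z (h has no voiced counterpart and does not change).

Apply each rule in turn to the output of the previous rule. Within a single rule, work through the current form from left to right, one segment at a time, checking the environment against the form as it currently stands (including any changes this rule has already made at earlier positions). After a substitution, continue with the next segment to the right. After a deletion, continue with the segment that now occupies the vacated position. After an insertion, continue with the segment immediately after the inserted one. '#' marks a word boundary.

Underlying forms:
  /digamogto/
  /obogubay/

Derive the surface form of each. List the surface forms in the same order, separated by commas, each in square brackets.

[dihamogdu], [ovohuvay]

/digamogto/:
  (1) Final Vowel Raising: [digamogto] → [digamogtu]
  (2) Degemination: no change — [digamogtu]
  (3) Stop Lenition: [digamogtu] → [dihamogtu]
  (4) Progressive Voicing Assimilation: [dihamogtu] → [dihamogdu]
/obogubay/:
  (1) Final Vowel Raising: no change — [obogubay]
  (2) Degemination: no change — [obogubay]
  (3) Stop Lenition: [obogubay] → [ovohuvay]
  (4) Progressive Voicing Assimilation: no change — [ovohuvay]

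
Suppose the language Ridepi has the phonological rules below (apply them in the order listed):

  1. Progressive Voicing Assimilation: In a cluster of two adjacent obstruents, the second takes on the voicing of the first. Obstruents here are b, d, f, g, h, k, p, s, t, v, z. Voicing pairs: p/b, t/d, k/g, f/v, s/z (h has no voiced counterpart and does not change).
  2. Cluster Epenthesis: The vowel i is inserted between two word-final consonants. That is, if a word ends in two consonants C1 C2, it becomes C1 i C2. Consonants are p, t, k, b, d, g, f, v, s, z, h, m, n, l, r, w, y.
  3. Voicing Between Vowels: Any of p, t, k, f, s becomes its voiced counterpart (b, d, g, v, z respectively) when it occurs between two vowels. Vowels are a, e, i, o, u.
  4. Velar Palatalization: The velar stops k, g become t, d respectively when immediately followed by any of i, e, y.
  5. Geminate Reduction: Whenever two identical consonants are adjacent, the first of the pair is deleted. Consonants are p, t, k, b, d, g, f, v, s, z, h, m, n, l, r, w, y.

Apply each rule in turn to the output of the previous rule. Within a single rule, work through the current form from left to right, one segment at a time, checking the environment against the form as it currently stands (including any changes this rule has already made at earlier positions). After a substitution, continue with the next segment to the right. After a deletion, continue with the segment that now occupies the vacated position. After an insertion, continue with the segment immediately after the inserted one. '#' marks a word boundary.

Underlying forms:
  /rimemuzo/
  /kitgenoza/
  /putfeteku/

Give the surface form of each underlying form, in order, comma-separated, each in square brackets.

[rimemuzo], [titenoza], [putfedegu]

/rimemuzo/:
  1 Progressive Voicing Assimilation: no change — [rimemuzo]
  2 Cluster Epenthesis: no change — [rimemuzo]
  3 Voicing Between Vowels: no change — [rimemuzo]
  4 Velar Palatalization: no change — [rimemuzo]
  5 Geminate Reduction: no change — [rimemuzo]
/kitgenoza/:
  1 Progressive Voicing Assimilation: [kitgenoza] → [kitkenoza]
  2 Cluster Epenthesis: no change — [kitkenoza]
  3 Voicing Between Vowels: no change — [kitkenoza]
  4 Velar Palatalization: [kitkenoza] → [tittenoza]
  5 Geminate Reduction: [tittenoza] → [titenoza]
/putfeteku/:
  1 Progressive Voicing Assimilation: no change — [putfeteku]
  2 Cluster Epenthesis: no change — [putfeteku]
  3 Voicing Between Vowels: [putfeteku] → [putfedegu]
  4 Velar Palatalization: no change — [putfedegu]
  5 Geminate Reduction: no change — [putfedegu]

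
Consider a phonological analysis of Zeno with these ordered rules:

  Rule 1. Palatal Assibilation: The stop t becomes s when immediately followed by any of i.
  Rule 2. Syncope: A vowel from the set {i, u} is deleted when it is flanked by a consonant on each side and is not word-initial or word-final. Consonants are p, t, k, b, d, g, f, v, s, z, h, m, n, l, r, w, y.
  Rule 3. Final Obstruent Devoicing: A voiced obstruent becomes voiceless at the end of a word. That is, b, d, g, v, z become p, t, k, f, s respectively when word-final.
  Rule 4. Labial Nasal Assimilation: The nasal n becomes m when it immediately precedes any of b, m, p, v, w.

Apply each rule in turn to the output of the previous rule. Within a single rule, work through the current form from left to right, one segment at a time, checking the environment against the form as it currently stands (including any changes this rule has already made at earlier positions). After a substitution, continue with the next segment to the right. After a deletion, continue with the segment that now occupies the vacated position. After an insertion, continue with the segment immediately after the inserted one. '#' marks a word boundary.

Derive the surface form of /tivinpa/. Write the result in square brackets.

Rule 1 Palatal Assibilation: [tivinpa] → [sivinpa]
Rule 2 Syncope: [sivinpa] → [svnpa]
Rule 3 Final Obstruent Devoicing: no change — [svnpa]
Rule 4 Labial Nasal Assimilation: [svnpa] → [svmpa]

[svmpa]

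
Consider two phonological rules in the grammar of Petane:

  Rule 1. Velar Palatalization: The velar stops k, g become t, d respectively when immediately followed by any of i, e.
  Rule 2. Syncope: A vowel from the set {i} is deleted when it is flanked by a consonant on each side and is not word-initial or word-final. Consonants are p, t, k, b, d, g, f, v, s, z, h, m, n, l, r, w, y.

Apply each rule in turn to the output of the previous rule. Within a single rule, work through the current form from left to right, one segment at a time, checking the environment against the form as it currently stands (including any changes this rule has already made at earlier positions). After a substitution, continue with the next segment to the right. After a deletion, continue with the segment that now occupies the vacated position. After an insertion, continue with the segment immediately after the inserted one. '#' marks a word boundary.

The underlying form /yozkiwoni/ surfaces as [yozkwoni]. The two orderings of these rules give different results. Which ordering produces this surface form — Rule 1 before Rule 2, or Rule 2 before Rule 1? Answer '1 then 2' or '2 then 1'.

Order 1 then 2:
  1 Velar Palatalization: [yozkiwoni] → [yoztiwoni]
  2 Syncope: [yoztiwoni] → [yoztwoni]
  result: [yoztwoni]
Order 2 then 1:
  2 Syncope: [yozkiwoni] → [yozkwoni]
  1 Velar Palatalization: no change — [yozkwoni]
  result: [yozkwoni]

2 then 1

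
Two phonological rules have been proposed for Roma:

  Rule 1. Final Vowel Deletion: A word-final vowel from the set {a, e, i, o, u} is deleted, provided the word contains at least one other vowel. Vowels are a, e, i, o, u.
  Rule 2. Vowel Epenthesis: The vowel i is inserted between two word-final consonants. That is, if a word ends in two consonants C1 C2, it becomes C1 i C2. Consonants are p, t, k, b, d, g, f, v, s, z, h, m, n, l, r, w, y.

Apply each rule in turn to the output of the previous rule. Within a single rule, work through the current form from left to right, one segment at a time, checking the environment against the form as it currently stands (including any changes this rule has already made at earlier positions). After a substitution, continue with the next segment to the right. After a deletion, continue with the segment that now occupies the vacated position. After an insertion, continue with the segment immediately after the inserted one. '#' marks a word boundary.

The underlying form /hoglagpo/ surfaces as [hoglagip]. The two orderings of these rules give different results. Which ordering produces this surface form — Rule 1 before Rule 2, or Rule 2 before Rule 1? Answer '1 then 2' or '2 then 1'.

Order 1 then 2:
  1 Final Vowel Deletion: [hoglagpo] → [hoglagp]
  2 Vowel Epenthesis: [hoglagp] → [hoglagip]
  result: [hoglagip]
Order 2 then 1:
  2 Vowel Epenthesis: no change — [hoglagpo]
  1 Final Vowel Deletion: [hoglagpo] → [hoglagp]
  result: [hoglagp]

1 then 2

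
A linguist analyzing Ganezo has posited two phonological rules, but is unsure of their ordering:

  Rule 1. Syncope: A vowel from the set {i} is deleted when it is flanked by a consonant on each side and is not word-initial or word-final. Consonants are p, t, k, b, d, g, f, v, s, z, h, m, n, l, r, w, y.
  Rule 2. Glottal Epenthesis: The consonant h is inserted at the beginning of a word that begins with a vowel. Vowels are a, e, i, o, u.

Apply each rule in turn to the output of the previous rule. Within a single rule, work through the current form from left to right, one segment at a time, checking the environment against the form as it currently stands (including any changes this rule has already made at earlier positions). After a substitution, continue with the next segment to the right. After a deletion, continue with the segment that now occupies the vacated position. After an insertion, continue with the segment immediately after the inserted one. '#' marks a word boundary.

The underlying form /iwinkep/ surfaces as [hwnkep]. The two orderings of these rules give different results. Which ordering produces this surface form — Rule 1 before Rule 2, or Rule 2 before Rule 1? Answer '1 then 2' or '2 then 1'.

Order 1 then 2:
  1 Syncope: [iwinkep] → [iwnkep]
  2 Glottal Epenthesis: [iwnkep] → [hiwnkep]
  result: [hiwnkep]
Order 2 then 1:
  2 Glottal Epenthesis: [iwinkep] → [hiwinkep]
  1 Syncope: [hiwinkep] → [hwnkep]
  result: [hwnkep]

2 then 1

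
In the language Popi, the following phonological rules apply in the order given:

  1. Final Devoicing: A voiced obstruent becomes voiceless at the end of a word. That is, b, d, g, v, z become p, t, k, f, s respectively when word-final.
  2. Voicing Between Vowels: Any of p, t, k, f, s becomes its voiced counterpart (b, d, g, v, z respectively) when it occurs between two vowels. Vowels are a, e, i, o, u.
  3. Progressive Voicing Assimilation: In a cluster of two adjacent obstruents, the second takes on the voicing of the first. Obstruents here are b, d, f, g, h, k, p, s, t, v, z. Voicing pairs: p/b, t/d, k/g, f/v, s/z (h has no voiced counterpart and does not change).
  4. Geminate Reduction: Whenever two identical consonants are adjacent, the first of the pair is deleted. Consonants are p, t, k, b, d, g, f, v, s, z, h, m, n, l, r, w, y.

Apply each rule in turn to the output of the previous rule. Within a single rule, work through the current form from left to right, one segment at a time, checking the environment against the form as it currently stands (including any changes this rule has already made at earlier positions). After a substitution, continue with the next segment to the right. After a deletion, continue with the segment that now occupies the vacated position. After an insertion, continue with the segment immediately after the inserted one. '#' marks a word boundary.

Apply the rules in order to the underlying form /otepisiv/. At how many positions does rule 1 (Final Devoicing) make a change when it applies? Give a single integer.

1

1 Final Devoicing: [otepisiv] → [otepisif]
2 Voicing Between Vowels: [otepisif] → [odebizif]
3 Progressive Voicing Assimilation: no change — [odebizif]
4 Geminate Reduction: no change — [odebizif]
Rule 1 changed 1 position(s).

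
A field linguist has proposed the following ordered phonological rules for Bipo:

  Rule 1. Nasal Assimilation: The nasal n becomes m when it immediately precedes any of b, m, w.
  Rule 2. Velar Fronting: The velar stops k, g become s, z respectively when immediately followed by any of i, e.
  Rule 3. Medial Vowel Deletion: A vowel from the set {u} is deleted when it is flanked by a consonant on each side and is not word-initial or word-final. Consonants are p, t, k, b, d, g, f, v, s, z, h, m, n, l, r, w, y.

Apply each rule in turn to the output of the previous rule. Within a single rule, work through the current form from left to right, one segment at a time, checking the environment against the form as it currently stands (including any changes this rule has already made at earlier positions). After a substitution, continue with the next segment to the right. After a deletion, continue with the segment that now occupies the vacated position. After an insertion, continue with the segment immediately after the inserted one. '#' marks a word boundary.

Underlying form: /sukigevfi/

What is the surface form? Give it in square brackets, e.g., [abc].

Rule 1 Nasal Assimilation: no change — [sukigevfi]
Rule 2 Velar Fronting: [sukigevfi] → [susizevfi]
Rule 3 Medial Vowel Deletion: [susizevfi] → [ssizevfi]

[ssizevfi]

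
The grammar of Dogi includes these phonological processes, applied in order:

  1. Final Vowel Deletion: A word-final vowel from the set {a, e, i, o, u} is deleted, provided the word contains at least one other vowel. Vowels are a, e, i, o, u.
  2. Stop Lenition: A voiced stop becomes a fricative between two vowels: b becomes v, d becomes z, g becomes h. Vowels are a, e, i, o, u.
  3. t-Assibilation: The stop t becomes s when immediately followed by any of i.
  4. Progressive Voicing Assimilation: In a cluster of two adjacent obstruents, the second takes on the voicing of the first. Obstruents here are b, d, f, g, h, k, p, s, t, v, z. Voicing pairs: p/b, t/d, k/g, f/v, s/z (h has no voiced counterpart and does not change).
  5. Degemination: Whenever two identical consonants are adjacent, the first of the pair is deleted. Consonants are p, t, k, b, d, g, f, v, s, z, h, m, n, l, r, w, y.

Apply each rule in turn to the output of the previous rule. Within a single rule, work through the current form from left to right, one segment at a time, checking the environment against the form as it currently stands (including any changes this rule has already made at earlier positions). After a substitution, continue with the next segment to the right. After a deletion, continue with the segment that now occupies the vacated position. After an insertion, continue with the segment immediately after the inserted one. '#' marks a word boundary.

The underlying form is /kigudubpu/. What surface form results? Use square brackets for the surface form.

[kihuzub]

1 Final Vowel Deletion: [kigudubpu] → [kigudubp]
2 Stop Lenition: [kigudubp] → [kihuzubp]
3 t-Assibilation: no change — [kihuzubp]
4 Progressive Voicing Assimilation: [kihuzubp] → [kihuzubb]
5 Degemination: [kihuzubb] → [kihuzub]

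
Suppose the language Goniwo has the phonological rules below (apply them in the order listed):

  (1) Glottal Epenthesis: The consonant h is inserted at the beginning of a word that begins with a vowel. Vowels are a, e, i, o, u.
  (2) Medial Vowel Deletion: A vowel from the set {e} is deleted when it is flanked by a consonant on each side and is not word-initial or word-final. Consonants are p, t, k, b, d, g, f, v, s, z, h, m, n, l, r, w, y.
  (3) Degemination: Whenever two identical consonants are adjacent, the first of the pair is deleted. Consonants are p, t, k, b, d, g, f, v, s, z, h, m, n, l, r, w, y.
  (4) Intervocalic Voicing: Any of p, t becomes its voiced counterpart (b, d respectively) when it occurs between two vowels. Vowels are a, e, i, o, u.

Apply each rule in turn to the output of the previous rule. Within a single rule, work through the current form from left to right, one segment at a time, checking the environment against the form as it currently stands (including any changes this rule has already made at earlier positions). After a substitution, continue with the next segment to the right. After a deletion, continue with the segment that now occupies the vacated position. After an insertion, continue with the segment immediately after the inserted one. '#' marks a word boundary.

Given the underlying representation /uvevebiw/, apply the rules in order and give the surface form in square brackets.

[huvbiw]

(1) Glottal Epenthesis: [uvevebiw] → [huvevebiw]
(2) Medial Vowel Deletion: [huvevebiw] → [huvvbiw]
(3) Degemination: [huvvbiw] → [huvbiw]
(4) Intervocalic Voicing: no change — [huvbiw]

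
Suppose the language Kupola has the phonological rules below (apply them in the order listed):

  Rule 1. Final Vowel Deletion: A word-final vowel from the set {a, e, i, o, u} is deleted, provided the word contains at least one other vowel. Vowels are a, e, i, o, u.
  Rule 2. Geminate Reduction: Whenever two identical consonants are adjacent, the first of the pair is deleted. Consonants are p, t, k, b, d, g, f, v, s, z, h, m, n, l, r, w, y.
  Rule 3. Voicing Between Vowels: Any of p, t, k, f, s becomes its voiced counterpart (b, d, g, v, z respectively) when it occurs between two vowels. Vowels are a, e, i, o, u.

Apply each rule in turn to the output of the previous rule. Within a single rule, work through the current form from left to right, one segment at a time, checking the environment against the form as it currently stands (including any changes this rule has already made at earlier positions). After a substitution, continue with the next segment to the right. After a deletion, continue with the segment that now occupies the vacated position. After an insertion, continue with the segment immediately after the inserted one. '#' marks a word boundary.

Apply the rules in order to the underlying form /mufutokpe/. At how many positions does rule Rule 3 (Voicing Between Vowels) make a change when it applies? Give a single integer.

Rule 1 Final Vowel Deletion: [mufutokpe] → [mufutokp]
Rule 2 Geminate Reduction: no change — [mufutokp]
Rule 3 Voicing Between Vowels: [mufutokp] → [muvudokp]
Rule Rule 3 changed 2 position(s).

2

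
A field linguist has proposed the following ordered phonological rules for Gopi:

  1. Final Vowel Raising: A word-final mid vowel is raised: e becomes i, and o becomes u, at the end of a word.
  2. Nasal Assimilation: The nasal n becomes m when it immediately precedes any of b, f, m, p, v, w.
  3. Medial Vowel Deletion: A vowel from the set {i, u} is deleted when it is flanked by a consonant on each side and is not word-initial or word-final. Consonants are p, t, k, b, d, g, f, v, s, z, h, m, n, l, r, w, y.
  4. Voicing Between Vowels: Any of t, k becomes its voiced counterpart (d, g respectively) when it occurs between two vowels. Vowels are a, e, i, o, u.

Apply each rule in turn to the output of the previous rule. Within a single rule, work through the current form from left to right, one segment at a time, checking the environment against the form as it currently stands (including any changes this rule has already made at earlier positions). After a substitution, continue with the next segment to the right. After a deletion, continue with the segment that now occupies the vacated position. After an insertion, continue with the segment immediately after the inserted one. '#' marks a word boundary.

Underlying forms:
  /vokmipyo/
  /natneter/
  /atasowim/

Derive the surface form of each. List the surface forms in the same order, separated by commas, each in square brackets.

[vokmpyu], [natneder], [adasowm]

/vokmipyo/:
  1 Final Vowel Raising: [vokmipyo] → [vokmipyu]
  2 Nasal Assimilation: no change — [vokmipyu]
  3 Medial Vowel Deletion: [vokmipyu] → [vokmpyu]
  4 Voicing Between Vowels: no change — [vokmpyu]
/natneter/:
  1 Final Vowel Raising: no change — [natneter]
  2 Nasal Assimilation: no change — [natneter]
  3 Medial Vowel Deletion: no change — [natneter]
  4 Voicing Between Vowels: [natneter] → [natneder]
/atasowim/:
  1 Final Vowel Raising: no change — [atasowim]
  2 Nasal Assimilation: no change — [atasowim]
  3 Medial Vowel Deletion: [atasowim] → [atasowm]
  4 Voicing Between Vowels: [atasowm] → [adasowm]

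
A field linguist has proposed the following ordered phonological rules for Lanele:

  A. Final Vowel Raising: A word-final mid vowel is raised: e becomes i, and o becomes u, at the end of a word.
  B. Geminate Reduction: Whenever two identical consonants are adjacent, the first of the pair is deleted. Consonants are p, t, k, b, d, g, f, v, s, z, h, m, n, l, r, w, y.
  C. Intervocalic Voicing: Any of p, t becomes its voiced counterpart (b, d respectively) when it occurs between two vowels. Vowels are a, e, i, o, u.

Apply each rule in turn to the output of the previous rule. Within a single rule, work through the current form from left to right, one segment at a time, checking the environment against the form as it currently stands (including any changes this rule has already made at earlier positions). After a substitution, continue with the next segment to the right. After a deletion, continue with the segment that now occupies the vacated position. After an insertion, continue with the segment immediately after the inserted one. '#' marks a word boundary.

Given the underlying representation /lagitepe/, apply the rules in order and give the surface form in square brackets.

A Final Vowel Raising: [lagitepe] → [lagitepi]
B Geminate Reduction: no change — [lagitepi]
C Intervocalic Voicing: [lagitepi] → [lagidebi]

[lagidebi]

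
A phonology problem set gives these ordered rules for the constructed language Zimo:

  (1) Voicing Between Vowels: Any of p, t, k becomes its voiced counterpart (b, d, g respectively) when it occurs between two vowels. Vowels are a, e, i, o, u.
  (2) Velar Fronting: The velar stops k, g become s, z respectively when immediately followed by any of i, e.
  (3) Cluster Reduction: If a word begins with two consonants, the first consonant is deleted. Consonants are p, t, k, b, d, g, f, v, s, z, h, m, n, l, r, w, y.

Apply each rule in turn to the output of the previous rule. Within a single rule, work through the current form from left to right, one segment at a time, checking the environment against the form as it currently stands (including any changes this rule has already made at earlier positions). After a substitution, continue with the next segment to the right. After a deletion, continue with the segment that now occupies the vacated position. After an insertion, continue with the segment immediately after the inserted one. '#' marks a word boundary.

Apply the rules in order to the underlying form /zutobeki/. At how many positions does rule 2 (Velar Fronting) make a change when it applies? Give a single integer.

1

(1) Voicing Between Vowels: [zutobeki] → [zudobegi]
(2) Velar Fronting: [zudobegi] → [zudobezi]
(3) Cluster Reduction: no change — [zudobezi]
Rule 2 changed 1 position(s).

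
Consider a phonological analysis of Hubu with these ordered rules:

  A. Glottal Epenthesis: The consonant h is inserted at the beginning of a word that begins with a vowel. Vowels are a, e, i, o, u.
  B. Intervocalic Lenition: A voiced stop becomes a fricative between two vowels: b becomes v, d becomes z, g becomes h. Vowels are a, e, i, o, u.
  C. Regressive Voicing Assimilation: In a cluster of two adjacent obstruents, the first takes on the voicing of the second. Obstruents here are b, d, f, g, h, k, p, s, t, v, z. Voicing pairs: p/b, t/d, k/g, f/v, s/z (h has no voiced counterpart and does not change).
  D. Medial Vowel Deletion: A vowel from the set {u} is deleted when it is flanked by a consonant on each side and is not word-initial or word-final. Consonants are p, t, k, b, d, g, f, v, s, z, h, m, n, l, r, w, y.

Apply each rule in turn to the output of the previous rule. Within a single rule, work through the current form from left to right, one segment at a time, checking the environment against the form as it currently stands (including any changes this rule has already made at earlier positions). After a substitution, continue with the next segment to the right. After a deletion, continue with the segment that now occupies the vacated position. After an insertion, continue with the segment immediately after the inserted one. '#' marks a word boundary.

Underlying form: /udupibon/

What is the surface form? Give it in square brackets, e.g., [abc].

A Glottal Epenthesis: [udupibon] → [hudupibon]
B Intervocalic Lenition: [hudupibon] → [huzupivon]
C Regressive Voicing Assimilation: no change — [huzupivon]
D Medial Vowel Deletion: [huzupivon] → [hzpivon]

[hzpivon]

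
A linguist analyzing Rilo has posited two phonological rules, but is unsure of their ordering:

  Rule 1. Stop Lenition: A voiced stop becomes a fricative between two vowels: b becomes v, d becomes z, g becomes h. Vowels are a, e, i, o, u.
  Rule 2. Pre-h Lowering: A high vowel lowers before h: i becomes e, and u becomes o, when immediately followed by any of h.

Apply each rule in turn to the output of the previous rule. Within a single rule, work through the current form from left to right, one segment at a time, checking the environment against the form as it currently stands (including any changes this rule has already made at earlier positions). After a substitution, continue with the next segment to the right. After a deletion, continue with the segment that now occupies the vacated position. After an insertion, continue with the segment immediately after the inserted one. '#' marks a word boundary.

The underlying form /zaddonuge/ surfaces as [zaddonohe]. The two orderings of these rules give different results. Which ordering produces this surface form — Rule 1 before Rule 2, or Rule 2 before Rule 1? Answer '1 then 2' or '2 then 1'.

1 then 2

Order 1 then 2:
  1 Stop Lenition: [zaddonuge] → [zaddonuhe]
  2 Pre-h Lowering: [zaddonuhe] → [zaddonohe]
  result: [zaddonohe]
Order 2 then 1:
  2 Pre-h Lowering: no change — [zaddonuge]
  1 Stop Lenition: [zaddonuge] → [zaddonuhe]
  result: [zaddonuhe]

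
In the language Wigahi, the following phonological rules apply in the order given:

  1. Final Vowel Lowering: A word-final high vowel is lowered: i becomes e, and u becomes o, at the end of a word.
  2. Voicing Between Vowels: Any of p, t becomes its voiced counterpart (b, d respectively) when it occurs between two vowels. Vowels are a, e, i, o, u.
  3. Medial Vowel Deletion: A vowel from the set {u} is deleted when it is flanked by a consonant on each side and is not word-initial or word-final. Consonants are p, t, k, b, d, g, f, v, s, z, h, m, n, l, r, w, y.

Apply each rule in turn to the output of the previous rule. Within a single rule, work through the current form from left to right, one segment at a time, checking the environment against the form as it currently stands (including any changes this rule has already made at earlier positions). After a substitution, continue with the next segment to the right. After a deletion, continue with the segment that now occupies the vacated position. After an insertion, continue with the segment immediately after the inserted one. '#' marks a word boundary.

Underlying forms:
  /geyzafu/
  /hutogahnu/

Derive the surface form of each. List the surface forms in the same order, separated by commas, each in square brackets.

/geyzafu/:
  1 Final Vowel Lowering: [geyzafu] → [geyzafo]
  2 Voicing Between Vowels: no change — [geyzafo]
  3 Medial Vowel Deletion: no change — [geyzafo]
/hutogahnu/:
  1 Final Vowel Lowering: [hutogahnu] → [hutogahno]
  2 Voicing Between Vowels: [hutogahno] → [hudogahno]
  3 Medial Vowel Deletion: [hudogahno] → [hdogahno]

[geyzafo], [hdogahno]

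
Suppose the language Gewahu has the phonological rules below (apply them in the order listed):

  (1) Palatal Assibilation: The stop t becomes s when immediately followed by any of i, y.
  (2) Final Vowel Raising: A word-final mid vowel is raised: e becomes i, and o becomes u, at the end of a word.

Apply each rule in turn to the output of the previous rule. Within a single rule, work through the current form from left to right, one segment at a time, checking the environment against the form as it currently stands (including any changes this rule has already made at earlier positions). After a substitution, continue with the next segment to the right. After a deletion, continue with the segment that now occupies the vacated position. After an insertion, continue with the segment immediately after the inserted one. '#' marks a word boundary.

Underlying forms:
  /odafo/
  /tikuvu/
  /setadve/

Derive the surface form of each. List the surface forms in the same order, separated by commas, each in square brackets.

[odafu], [sikuvu], [setadvi]

/odafo/:
  (1) Palatal Assibilation: no change — [odafo]
  (2) Final Vowel Raising: [odafo] → [odafu]
/tikuvu/:
  (1) Palatal Assibilation: [tikuvu] → [sikuvu]
  (2) Final Vowel Raising: no change — [sikuvu]
/setadve/:
  (1) Palatal Assibilation: no change — [setadve]
  (2) Final Vowel Raising: [setadve] → [setadvi]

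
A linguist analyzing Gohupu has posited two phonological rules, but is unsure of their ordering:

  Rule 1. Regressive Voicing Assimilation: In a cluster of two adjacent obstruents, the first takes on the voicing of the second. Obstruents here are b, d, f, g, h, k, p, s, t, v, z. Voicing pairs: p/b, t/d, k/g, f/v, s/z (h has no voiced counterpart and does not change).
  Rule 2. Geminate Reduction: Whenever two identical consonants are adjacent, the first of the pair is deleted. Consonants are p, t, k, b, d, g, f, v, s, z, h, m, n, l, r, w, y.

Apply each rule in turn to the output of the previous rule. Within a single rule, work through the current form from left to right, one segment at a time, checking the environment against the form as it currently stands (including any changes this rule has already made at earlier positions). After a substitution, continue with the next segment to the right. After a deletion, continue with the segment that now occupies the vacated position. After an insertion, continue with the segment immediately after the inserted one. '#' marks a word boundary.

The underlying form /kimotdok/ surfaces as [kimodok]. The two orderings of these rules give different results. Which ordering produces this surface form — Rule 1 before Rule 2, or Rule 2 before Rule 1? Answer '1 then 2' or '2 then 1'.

Order 1 then 2:
  1 Regressive Voicing Assimilation: [kimotdok] → [kimoddok]
  2 Geminate Reduction: [kimoddok] → [kimodok]
  result: [kimodok]
Order 2 then 1:
  2 Geminate Reduction: no change — [kimotdok]
  1 Regressive Voicing Assimilation: [kimotdok] → [kimoddok]
  result: [kimoddok]

1 then 2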